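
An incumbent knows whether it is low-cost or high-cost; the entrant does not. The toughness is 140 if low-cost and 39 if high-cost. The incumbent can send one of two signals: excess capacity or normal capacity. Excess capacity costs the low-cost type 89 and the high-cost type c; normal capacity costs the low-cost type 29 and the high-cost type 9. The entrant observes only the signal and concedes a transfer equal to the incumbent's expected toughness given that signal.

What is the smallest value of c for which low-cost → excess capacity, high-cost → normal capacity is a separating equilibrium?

Under separation: excess capacity → low-cost (pays 140); normal capacity → high-cost (pays 39).
Low-cost: 140 − 89 = 51 ≥ 39 − 29 = 10. Holds regardless of c. ✓
High-cost: 39 − 9 ≥ 140 − c, so c ≥ 140 − 30 = 110.

110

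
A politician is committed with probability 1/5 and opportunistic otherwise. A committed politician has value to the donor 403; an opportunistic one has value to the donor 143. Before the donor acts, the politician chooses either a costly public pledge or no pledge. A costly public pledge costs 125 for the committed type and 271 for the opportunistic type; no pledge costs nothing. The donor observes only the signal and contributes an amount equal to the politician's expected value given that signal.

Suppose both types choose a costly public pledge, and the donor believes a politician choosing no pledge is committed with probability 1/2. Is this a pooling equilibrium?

On the equilibrium path (pledge) the donor holds the prior 1/5 and pays 1/5·403 + 4/5·143 = 195. Off-path (no pledge) belief 1/2 gives 1/2·403 + 1/2·143 = 273.
Committed: pledge gives 195 − 125 = 70; no pledge gives 273 − 0 = 273. Deviates. ✗
Opportunistic: pledge gives 195 − 271 = -76; no pledge gives 273 − 0 = 273. Deviates. ✗

No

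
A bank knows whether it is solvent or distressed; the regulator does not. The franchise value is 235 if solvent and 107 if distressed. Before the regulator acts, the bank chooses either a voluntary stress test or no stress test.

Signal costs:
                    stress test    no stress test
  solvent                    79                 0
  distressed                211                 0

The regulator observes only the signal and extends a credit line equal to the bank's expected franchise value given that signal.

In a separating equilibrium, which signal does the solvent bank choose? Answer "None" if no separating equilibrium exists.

stress test

Try solvent → stress test, distressed → no stress test:
  If types separate, stress test earns payment 235 and no stress test earns 107.
  Solvent: stress test gives 235 − 79 = 156; no stress test gives 107 − 0 = 107. No deviation. ✓
  Distressed: no stress test gives 107 − 0 = 107; stress test gives 235 − 211 = 24. No deviation. ✓
Both hold — the solvent type sends stress test.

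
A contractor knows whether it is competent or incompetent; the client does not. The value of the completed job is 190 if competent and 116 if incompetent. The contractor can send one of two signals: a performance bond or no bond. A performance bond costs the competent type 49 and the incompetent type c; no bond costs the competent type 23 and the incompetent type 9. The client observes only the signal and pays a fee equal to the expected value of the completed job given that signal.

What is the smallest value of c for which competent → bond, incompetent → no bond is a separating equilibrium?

Under separation: bond → competent (pays 190); no bond → incompetent (pays 116).
Competent: 190 − 49 = 141 ≥ 116 − 23 = 93. Holds regardless of c. ✓
Incompetent: 116 − 9 ≥ 190 − c, so c ≥ 190 − 107 = 83.

83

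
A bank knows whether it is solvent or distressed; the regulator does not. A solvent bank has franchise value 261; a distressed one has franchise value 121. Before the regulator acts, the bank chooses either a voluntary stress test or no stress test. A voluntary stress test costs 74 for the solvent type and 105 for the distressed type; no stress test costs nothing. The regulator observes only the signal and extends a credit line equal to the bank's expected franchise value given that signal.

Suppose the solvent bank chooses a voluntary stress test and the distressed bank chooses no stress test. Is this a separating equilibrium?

Under separation the regulator infers type exactly: stress test → solvent (pays 261), no stress test → distressed (pays 121).
Solvent: stress test gives 261 − 74 = 187; no stress test gives 121 − 0 = 121. No deviation. ✓
Distressed: no stress test gives 121 − 0 = 121; stress test gives 261 − 105 = 156. Would deviate. ✗

No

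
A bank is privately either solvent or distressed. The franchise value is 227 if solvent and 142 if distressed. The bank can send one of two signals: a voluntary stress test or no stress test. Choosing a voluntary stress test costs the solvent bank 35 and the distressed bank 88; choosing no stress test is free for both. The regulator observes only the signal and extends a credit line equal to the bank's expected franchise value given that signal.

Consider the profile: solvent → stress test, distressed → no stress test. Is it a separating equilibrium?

If types separate, stress test earns payment 227 and no stress test earns 142.
Solvent: stress test gives 227 − 35 = 192; no stress test gives 142 − 0 = 142. No deviation. ✓
Distressed: no stress test gives 142 − 0 = 142; stress test gives 227 − 88 = 139. No deviation. ✓
Neither type gains from mimicking the other.

Yes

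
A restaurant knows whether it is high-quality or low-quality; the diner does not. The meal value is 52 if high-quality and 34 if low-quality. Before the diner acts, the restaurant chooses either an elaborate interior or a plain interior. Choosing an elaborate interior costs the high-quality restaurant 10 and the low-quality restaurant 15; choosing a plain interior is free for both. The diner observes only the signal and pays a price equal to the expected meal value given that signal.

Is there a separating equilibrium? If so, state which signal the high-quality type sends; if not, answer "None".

None

Try high-quality → elaborate interior, low-quality → plain interior:
  If types separate, elaborate interior earns payment 52 and plain interior earns 34.
  High-quality: elaborate interior gives 52 − 10 = 42; plain interior gives 34 − 0 = 34. No deviation. ✓
  Low-quality: plain interior gives 34 − 0 = 34; elaborate interior gives 52 − 15 = 37. Would deviate. ✗
Try high-quality → plain interior, low-quality → elaborate interior:
  If types separate, plain interior earns payment 52 and elaborate interior earns 34.
  High-quality: plain interior gives 52 − 0 = 52; elaborate interior gives 34 − 10 = 24. No deviation. ✓
  Low-quality: elaborate interior gives 34 − 15 = 19; plain interior gives 52 − 0 = 52. Would deviate. ✗
Neither assignment is incentive-compatible.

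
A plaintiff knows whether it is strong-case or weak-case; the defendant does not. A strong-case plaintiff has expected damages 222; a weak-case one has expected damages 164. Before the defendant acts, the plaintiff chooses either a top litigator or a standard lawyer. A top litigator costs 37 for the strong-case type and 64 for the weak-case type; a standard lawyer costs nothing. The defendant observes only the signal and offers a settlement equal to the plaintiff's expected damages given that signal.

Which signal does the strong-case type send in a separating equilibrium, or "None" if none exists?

top litigator

Try strong-case → top litigator, weak-case → standard lawyer:
  If types separate, top litigator earns payment 222 and standard lawyer earns 164.
  Strong-case: top litigator gives 222 − 37 = 185; standard lawyer gives 164 − 0 = 164. No deviation. ✓
  Weak-case: standard lawyer gives 164 − 0 = 164; top litigator gives 222 − 64 = 158. No deviation. ✓
Both hold — the strong-case type sends top litigator.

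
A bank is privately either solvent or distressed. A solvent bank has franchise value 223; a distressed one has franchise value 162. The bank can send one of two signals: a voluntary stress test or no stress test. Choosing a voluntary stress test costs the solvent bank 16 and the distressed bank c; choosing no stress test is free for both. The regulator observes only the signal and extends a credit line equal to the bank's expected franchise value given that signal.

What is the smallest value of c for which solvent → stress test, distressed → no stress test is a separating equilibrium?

61

Under separation: stress test → solvent (pays 223); no stress test → distressed (pays 162).
Solvent: 223 − 16 = 207 ≥ 162 − 0 = 162. Holds regardless of c. ✓
Distressed: 162 − 0 ≥ 223 − c, so c ≥ 223 − 162 = 61.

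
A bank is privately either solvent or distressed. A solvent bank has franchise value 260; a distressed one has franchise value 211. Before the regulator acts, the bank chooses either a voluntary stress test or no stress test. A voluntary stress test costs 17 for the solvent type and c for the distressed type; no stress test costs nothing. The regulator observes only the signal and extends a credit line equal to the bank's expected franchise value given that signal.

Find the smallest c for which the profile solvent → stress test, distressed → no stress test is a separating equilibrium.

Under separation: stress test → solvent (pays 260); no stress test → distressed (pays 211).
Solvent: 260 − 17 = 243 ≥ 211 − 0 = 211. Holds regardless of c. ✓
Distressed: 211 − 0 ≥ 260 − c, so c ≥ 260 − 211 = 49.

49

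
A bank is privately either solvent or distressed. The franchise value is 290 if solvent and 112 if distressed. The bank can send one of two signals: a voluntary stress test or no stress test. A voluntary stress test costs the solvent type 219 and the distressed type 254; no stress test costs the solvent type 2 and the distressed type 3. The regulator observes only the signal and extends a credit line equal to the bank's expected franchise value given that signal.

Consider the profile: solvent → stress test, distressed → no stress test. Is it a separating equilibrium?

No

Under separation the regulator infers type exactly: stress test → solvent (pays 290), no stress test → distressed (pays 112).
Solvent: stress test gives 290 − 219 = 71; no stress test gives 112 − 2 = 110. Would deviate. ✗
Distressed: no stress test gives 112 − 3 = 109; stress test gives 290 − 254 = 36. No deviation. ✓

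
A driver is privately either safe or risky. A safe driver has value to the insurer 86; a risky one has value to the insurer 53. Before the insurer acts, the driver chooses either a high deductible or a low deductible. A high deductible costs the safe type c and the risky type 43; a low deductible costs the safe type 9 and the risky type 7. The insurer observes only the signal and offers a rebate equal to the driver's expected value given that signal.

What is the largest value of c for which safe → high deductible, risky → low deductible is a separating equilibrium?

42

Under separation: high deductible → safe (pays 86); low deductible → risky (pays 53).
Risky: 53 − 7 = 46 ≥ 86 − 43 = 43. Holds regardless of c. ✓
Safe: 86 − c ≥ 53 − 9, so c ≤ 86 − 44 = 42.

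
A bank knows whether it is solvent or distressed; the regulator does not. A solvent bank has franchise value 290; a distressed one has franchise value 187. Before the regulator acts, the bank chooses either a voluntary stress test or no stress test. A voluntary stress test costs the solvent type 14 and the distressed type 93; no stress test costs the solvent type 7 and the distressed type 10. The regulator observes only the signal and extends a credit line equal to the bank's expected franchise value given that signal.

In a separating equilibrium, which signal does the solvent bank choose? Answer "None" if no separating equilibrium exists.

None

Try solvent → stress test, distressed → no stress test:
  Under separation the regulator infers type exactly: stress test → solvent (pays 290), no stress test → distressed (pays 187).
  Solvent: stress test gives 290 − 14 = 276; no stress test gives 187 − 7 = 180. No deviation. ✓
  Distressed: no stress test gives 187 − 10 = 177; stress test gives 290 − 93 = 197. Would deviate. ✗
Try solvent → no stress test, distressed → stress test:
  Under separation the regulator infers type exactly: no stress test → solvent (pays 290), stress test → distressed (pays 187).
  Solvent: no stress test gives 290 − 7 = 283; stress test gives 187 − 14 = 173. No deviation. ✓
  Distressed: stress test gives 187 − 93 = 94; no stress test gives 290 − 10 = 280. Would deviate. ✗
Neither assignment is incentive-compatible.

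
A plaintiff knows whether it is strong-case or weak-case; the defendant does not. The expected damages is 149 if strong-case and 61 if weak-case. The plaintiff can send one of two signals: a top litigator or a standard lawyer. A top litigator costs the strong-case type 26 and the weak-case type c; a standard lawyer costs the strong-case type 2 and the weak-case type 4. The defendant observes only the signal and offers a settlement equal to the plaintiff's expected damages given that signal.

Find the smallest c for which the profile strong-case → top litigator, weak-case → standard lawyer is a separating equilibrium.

Under separation: top litigator → strong-case (pays 149); standard lawyer → weak-case (pays 61).
Strong-case: 149 − 26 = 123 ≥ 61 − 2 = 59. Holds regardless of c. ✓
Weak-case: 61 − 4 ≥ 149 − c, so c ≥ 149 − 57 = 92.

92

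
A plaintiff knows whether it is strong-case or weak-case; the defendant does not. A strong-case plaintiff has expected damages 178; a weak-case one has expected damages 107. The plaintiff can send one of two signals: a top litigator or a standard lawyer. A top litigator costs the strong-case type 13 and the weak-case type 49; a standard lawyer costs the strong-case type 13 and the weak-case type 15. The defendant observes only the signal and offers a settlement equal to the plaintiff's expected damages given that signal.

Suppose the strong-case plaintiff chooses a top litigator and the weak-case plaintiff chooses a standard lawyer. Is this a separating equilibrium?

If types separate, top litigator earns payment 178 and standard lawyer earns 107.
Strong-case: top litigator gives 178 − 13 = 165; standard lawyer gives 107 − 13 = 94. No deviation. ✓
Weak-case: standard lawyer gives 107 − 15 = 92; top litigator gives 178 − 49 = 129. Would deviate. ✗

No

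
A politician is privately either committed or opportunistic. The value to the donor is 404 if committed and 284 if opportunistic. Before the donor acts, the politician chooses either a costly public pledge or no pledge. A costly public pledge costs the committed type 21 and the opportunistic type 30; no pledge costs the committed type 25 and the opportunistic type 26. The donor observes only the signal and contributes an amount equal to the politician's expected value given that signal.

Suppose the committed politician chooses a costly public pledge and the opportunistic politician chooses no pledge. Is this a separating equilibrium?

No

Under separation the donor infers type exactly: pledge → committed (pays 404), no pledge → opportunistic (pays 284).
Committed: pledge gives 404 − 21 = 383; no pledge gives 284 − 25 = 259. No deviation. ✓
Opportunistic: no pledge gives 284 − 26 = 258; pledge gives 404 − 30 = 374. Would deviate. ✗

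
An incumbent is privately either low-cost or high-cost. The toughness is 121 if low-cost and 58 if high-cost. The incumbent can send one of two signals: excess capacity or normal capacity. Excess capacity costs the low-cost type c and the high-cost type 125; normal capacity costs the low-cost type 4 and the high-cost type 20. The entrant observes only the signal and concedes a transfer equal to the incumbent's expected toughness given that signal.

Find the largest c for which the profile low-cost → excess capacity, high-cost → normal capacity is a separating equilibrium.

67

Under separation: excess capacity → low-cost (pays 121); normal capacity → high-cost (pays 58).
High-cost: 58 − 20 = 38 ≥ 121 − 125 = -4. Holds regardless of c. ✓
Low-cost: 121 − c ≥ 58 − 4, so c ≤ 121 − 54 = 67.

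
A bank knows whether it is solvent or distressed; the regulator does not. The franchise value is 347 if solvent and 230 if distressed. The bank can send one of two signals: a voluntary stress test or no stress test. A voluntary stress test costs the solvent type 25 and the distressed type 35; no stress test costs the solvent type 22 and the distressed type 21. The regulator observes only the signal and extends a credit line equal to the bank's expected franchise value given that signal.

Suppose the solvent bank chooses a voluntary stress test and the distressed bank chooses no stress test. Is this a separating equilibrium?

If types separate, stress test earns payment 347 and no stress test earns 230.
Solvent: stress test gives 347 − 25 = 322; no stress test gives 230 − 22 = 208. No deviation. ✓
Distressed: no stress test gives 230 − 21 = 209; stress test gives 347 − 35 = 312. Would deviate. ✗

No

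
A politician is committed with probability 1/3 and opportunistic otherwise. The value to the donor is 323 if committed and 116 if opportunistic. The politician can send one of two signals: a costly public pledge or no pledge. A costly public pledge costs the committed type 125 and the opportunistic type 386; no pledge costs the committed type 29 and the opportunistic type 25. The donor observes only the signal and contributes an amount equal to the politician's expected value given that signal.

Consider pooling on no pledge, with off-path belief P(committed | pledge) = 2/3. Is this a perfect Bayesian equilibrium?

Yes

At the pooled signal (no pledge) the donor holds the prior 1/3 and pays 1/3·323 + 2/3·116 = 185. Off-path (pledge) belief 2/3 gives 2/3·323 + 1/3·116 = 254.
Committed: no pledge gives 185 − 29 = 156; pledge gives 254 − 125 = 129. Stays. ✓
Opportunistic: no pledge gives 185 − 25 = 160; pledge gives 254 − 386 = -132. Stays. ✓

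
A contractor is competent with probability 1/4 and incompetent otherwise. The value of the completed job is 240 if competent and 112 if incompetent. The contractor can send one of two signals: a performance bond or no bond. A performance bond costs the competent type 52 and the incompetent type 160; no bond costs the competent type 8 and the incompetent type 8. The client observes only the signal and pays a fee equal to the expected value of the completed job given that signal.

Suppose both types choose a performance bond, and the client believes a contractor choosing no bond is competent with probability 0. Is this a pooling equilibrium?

On the equilibrium path (bond) the client holds the prior 1/4 and pays 1/4·240 + 3/4·112 = 144. Off-path (no bond) belief 0 gives 0·240 + 1·112 = 112.
Competent: bond gives 144 − 52 = 92; no bond gives 112 − 8 = 104. Deviates. ✗
Incompetent: bond gives 144 − 160 = -16; no bond gives 112 − 8 = 104. Deviates. ✗

No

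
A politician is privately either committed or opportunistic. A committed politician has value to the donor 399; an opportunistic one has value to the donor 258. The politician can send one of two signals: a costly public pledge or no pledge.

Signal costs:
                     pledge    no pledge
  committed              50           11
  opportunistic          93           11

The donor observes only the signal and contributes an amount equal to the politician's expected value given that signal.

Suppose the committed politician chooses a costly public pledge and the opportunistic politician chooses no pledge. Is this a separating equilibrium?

No

If types separate, pledge earns payment 399 and no pledge earns 258.
Committed: pledge gives 399 − 50 = 349; no pledge gives 258 − 11 = 247. No deviation. ✓
Opportunistic: no pledge gives 258 − 11 = 247; pledge gives 399 − 93 = 306. Would deviate. ✗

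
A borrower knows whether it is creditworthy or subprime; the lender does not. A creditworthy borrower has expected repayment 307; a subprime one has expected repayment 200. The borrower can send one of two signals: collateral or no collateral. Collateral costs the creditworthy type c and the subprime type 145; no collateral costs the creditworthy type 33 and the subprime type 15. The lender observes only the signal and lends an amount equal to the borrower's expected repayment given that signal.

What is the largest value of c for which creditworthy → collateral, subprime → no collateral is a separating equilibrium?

Under separation: collateral → creditworthy (pays 307); no collateral → subprime (pays 200).
Subprime: 200 − 15 = 185 ≥ 307 − 145 = 162. Holds regardless of c. ✓
Creditworthy: 307 − c ≥ 200 − 33, so c ≤ 307 − 167 = 140.

140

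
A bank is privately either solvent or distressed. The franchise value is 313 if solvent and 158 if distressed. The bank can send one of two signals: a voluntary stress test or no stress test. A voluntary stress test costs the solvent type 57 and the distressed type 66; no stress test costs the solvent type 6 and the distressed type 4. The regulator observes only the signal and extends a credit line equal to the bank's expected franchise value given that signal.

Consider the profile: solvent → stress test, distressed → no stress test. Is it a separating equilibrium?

No

If types separate, stress test earns payment 313 and no stress test earns 158.
Solvent: stress test gives 313 − 57 = 256; no stress test gives 158 − 6 = 152. No deviation. ✓
Distressed: no stress test gives 158 − 4 = 154; stress test gives 313 − 66 = 247. Would deviate. ✗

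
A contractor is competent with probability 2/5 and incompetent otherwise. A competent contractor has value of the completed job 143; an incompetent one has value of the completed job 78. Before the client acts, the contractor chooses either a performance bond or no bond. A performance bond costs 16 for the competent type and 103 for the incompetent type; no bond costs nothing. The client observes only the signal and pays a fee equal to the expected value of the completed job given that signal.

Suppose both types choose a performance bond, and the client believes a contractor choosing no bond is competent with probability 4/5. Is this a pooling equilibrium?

No

On the equilibrium path (bond) the client holds the prior 2/5 and pays 2/5·143 + 3/5·78 = 104. Off-path (no bond) belief 4/5 gives 4/5·143 + 1/5·78 = 130.
Competent: bond gives 104 − 16 = 88; no bond gives 130 − 0 = 130. Deviates. ✗
Incompetent: bond gives 104 − 103 = 1; no bond gives 130 − 0 = 130. Deviates. ✗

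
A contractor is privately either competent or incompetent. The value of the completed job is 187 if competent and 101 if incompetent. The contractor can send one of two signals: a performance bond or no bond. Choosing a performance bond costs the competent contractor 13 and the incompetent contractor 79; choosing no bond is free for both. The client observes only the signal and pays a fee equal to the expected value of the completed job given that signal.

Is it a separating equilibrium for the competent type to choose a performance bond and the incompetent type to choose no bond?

If types separate, bond earns payment 187 and no bond earns 101.
Competent: bond gives 187 − 13 = 174; no bond gives 101 − 0 = 101. No deviation. ✓
Incompetent: no bond gives 101 − 0 = 101; bond gives 187 − 79 = 108. Would deviate. ✗

No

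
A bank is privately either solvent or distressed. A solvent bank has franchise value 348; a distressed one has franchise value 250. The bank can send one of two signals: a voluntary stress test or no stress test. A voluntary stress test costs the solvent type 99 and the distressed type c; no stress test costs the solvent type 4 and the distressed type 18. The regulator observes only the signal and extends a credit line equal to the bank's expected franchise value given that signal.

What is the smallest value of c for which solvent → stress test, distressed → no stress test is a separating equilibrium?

116

Under separation: stress test → solvent (pays 348); no stress test → distressed (pays 250).
Solvent: 348 − 99 = 249 ≥ 250 − 4 = 246. Holds regardless of c. ✓
Distressed: 250 − 18 ≥ 348 − c, so c ≥ 348 − 232 = 116.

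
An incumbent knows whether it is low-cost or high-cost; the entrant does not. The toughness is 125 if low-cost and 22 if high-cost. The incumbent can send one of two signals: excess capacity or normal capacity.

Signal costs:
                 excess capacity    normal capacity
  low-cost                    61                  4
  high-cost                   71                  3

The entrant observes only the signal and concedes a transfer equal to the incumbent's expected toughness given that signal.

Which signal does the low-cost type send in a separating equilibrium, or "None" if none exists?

Try low-cost → excess capacity, high-cost → normal capacity:
  If types separate, excess capacity earns payment 125 and normal capacity earns 22.
  Low-cost: excess capacity gives 125 − 61 = 64; normal capacity gives 22 − 4 = 18. No deviation. ✓
  High-cost: normal capacity gives 22 − 3 = 19; excess capacity gives 125 − 71 = 54. Would deviate. ✗
Try low-cost → normal capacity, high-cost → excess capacity:
  If types separate, normal capacity earns payment 125 and excess capacity earns 22.
  Low-cost: normal capacity gives 125 − 4 = 121; excess capacity gives 22 − 61 = -39. No deviation. ✓
  High-cost: excess capacity gives 22 − 71 = -49; normal capacity gives 125 − 3 = 122. Would deviate. ✗
Neither assignment is incentive-compatible.

None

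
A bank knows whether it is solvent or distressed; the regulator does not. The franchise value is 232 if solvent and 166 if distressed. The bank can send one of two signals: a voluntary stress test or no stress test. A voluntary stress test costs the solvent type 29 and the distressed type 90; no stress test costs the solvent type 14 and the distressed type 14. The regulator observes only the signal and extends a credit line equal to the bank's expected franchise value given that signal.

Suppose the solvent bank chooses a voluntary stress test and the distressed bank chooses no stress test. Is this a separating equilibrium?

Yes

If types separate, stress test earns payment 232 and no stress test earns 166.
Solvent: stress test gives 232 − 29 = 203; no stress test gives 166 − 14 = 152. No deviation. ✓
Distressed: no stress test gives 166 − 14 = 152; stress test gives 232 − 90 = 142. No deviation. ✓
Neither type gains from mimicking the other.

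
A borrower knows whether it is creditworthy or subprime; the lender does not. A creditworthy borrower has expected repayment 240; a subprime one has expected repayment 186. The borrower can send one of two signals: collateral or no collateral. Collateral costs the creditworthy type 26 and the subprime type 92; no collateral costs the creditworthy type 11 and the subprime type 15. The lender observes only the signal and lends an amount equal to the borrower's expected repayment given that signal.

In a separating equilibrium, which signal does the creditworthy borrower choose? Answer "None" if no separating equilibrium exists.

collateral

Try creditworthy → collateral, subprime → no collateral:
  Under separation the lender infers type exactly: collateral → creditworthy (pays 240), no collateral → subprime (pays 186).
  Creditworthy: collateral gives 240 − 26 = 214; no collateral gives 186 − 11 = 175. No deviation. ✓
  Subprime: no collateral gives 186 − 15 = 171; collateral gives 240 − 92 = 148. No deviation. ✓
Both hold — the creditworthy type sends collateral.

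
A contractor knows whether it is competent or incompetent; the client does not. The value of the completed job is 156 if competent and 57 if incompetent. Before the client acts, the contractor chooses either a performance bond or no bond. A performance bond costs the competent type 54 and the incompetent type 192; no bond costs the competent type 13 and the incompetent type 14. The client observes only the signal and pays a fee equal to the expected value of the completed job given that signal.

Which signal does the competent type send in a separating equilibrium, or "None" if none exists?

bond

Try competent → bond, incompetent → no bond:
  Under separation the client infers type exactly: bond → competent (pays 156), no bond → incompetent (pays 57).
  Competent: bond gives 156 − 54 = 102; no bond gives 57 − 13 = 44. No deviation. ✓
  Incompetent: no bond gives 57 − 14 = 43; bond gives 156 − 192 = -36. No deviation. ✓
Both hold — the competent type sends bond.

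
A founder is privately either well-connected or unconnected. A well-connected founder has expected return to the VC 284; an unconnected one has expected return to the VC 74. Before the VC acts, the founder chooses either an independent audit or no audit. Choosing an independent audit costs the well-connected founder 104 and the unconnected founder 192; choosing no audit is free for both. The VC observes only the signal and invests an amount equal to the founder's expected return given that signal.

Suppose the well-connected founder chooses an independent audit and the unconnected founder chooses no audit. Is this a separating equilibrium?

No

If types separate, audit earns payment 284 and no audit earns 74.
Well-connected: audit gives 284 − 104 = 180; no audit gives 74 − 0 = 74. No deviation. ✓
Unconnected: no audit gives 74 − 0 = 74; audit gives 284 − 192 = 92. Would deviate. ✗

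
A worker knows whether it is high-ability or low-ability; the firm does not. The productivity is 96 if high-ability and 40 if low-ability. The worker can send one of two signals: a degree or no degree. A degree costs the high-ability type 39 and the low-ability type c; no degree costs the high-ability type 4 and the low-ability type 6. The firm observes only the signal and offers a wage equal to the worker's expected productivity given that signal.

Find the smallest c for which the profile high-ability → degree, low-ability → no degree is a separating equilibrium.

62

Under separation: degree → high-ability (pays 96); no degree → low-ability (pays 40).
High-ability: 96 − 39 = 57 ≥ 40 − 4 = 36. Holds regardless of c. ✓
Low-ability: 40 − 6 ≥ 96 − c, so c ≥ 96 − 34 = 62.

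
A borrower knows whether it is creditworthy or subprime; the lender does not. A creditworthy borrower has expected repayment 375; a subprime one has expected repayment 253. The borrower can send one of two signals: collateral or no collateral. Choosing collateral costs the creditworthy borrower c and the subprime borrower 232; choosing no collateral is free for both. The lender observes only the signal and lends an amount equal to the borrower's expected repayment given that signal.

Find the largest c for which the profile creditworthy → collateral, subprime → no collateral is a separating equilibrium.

122

Under separation: collateral → creditworthy (pays 375); no collateral → subprime (pays 253).
Subprime: 253 − 0 = 253 ≥ 375 − 232 = 143. Holds regardless of c. ✓
Creditworthy: 375 − c ≥ 253 − 0, so c ≤ 375 − 253 = 122.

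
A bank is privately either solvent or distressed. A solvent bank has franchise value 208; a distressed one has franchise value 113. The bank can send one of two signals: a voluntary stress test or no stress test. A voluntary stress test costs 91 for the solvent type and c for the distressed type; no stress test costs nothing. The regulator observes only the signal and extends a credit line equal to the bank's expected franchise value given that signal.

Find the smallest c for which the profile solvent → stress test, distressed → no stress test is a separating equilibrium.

Under separation: stress test → solvent (pays 208); no stress test → distressed (pays 113).
Solvent: 208 − 91 = 117 ≥ 113 − 0 = 113. Holds regardless of c. ✓
Distressed: 113 − 0 ≥ 208 − c, so c ≥ 208 − 113 = 95.

95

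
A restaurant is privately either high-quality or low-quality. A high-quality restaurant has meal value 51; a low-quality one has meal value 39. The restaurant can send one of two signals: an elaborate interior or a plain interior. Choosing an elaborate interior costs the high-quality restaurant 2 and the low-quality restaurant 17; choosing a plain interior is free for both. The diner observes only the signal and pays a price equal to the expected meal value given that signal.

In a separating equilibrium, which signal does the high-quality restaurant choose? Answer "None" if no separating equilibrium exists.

Try high-quality → elaborate interior, low-quality → plain interior:
  If types separate, elaborate interior earns payment 51 and plain interior earns 39.
  High-quality: elaborate interior gives 51 − 2 = 49; plain interior gives 39 − 0 = 39. No deviation. ✓
  Low-quality: plain interior gives 39 − 0 = 39; elaborate interior gives 51 − 17 = 34. No deviation. ✓
Both hold — the high-quality type sends elaborate interior.

elaborate interior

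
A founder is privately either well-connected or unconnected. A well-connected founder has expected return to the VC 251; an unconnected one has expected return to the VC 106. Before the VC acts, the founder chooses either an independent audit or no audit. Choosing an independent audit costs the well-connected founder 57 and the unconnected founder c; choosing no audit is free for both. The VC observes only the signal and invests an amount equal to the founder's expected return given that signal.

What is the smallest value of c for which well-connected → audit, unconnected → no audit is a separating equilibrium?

145

Under separation: audit → well-connected (pays 251); no audit → unconnected (pays 106).
Well-connected: 251 − 57 = 194 ≥ 106 − 0 = 106. Holds regardless of c. ✓
Unconnected: 106 − 0 ≥ 251 − c, so c ≥ 251 − 106 = 145.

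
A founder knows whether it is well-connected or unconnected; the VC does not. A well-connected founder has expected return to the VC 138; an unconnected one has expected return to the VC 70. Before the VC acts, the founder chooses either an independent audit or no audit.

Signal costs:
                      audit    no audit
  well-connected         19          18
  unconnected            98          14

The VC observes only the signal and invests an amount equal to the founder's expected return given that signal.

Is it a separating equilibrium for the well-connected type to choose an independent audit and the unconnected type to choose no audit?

If types separate, audit earns payment 138 and no audit earns 70.
Well-connected: audit gives 138 − 19 = 119; no audit gives 70 − 18 = 52. No deviation. ✓
Unconnected: no audit gives 70 − 14 = 56; audit gives 138 − 98 = 40. No deviation. ✓
Both incentive constraints hold.

Yes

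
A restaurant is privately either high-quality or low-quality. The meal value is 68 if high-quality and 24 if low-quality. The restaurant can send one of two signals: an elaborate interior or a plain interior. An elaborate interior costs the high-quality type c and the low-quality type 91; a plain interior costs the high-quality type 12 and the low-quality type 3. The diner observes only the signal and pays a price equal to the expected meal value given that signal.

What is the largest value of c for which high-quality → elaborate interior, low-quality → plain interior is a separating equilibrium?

Under separation: elaborate interior → high-quality (pays 68); plain interior → low-quality (pays 24).
Low-quality: 24 − 3 = 21 ≥ 68 − 91 = -23. Holds regardless of c. ✓
High-quality: 68 − c ≥ 24 − 12, so c ≤ 68 − 12 = 56.

56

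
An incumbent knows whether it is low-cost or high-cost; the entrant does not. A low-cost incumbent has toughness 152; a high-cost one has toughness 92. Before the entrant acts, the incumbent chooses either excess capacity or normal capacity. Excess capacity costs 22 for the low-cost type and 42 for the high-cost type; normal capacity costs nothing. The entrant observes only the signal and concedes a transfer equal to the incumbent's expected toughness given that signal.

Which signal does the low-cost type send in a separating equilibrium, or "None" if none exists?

Try low-cost → excess capacity, high-cost → normal capacity:
  Under separation the entrant infers type exactly: excess capacity → low-cost (pays 152), normal capacity → high-cost (pays 92).
  Low-cost: excess capacity gives 152 − 22 = 130; normal capacity gives 92 − 0 = 92. No deviation. ✓
  High-cost: normal capacity gives 92 − 0 = 92; excess capacity gives 152 − 42 = 110. Would deviate. ✗
Try low-cost → normal capacity, high-cost → excess capacity:
  Under separation the entrant infers type exactly: normal capacity → low-cost (pays 152), excess capacity → high-cost (pays 92).
  Low-cost: normal capacity gives 152 − 0 = 152; excess capacity gives 92 − 22 = 70. No deviation. ✓
  High-cost: excess capacity gives 92 − 42 = 50; normal capacity gives 152 − 0 = 152. Would deviate. ✗
Neither assignment is incentive-compatible.

None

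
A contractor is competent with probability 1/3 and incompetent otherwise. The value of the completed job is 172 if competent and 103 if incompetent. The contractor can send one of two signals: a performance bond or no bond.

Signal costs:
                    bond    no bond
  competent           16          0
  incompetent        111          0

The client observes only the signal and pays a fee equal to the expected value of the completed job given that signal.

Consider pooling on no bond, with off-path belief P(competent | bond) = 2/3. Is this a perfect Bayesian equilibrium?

At the pooled signal (no bond) the client holds the prior 1/3 and pays 1/3·172 + 2/3·103 = 126. Off-path (bond) belief 2/3 gives 2/3·172 + 1/3·103 = 149.
Competent: no bond gives 126 − 0 = 126; bond gives 149 − 16 = 133. Deviates. ✗
Incompetent: no bond gives 126 − 0 = 126; bond gives 149 − 111 = 38. Stays. ✓

No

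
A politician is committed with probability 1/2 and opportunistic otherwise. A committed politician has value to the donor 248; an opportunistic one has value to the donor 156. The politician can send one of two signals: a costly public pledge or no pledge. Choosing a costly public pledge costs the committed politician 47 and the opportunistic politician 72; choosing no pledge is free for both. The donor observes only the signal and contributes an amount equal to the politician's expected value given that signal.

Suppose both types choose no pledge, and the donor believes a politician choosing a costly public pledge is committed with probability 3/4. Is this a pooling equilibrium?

Yes

On the equilibrium path (no pledge) the donor holds the prior 1/2 and pays 1/2·248 + 1/2·156 = 202. Off-path (pledge) belief 3/4 gives 3/4·248 + 1/4·156 = 225.
Committed: no pledge gives 202 − 0 = 202; pledge gives 225 − 47 = 178. Stays. ✓
Opportunistic: no pledge gives 202 − 0 = 202; pledge gives 225 − 72 = 153. Stays. ✓
Beliefs are Bayes-consistent on-path and both types best-respond.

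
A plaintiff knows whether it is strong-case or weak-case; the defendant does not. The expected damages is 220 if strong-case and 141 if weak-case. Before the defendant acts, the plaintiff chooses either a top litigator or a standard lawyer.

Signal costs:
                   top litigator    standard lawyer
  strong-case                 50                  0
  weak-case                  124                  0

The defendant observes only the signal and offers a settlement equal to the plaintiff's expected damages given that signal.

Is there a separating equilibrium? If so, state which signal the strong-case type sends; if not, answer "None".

top litigator

Try strong-case → top litigator, weak-case → standard lawyer:
  Under separation the defendant infers type exactly: top litigator → strong-case (pays 220), standard lawyer → weak-case (pays 141).
  Strong-case: top litigator gives 220 − 50 = 170; standard lawyer gives 141 − 0 = 141. No deviation. ✓
  Weak-case: standard lawyer gives 141 − 0 = 141; top litigator gives 220 − 124 = 96. No deviation. ✓
Both hold — the strong-case type sends top litigator.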